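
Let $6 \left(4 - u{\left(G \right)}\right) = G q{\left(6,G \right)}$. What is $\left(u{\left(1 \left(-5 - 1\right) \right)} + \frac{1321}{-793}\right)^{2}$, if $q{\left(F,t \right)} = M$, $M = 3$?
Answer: $\frac{17892900}{628849} \approx 28.453$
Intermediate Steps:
$q{\left(F,t \right)} = 3$
$u{\left(G \right)} = 4 - \frac{G}{2}$ ($u{\left(G \right)} = 4 - \frac{G 3}{6} = 4 - \frac{3 G}{6} = 4 - \frac{G}{2}$)
$\left(u{\left(1 \left(-5 - 1\right) \right)} + \frac{1321}{-793}\right)^{2} = \left(\left(4 - \frac{1 \left(-5 - 1\right)}{2}\right) + \frac{1321}{-793}\right)^{2} = \left(\left(4 - \frac{1 \left(-6\right)}{2}\right) + 1321 \left(- \frac{1}{793}\right)\right)^{2} = \left(\left(4 - -3\right) - \frac{1321}{793}\right)^{2} = \left(\left(4 + 3\right) - \frac{1321}{793}\right)^{2} = \left(7 - \frac{1321}{793}\right)^{2} = \left(\frac{4230}{793}\right)^{2} = \frac{17892900}{628849}$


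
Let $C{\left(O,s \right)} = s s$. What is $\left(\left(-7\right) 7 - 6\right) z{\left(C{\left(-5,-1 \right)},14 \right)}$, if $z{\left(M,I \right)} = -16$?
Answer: $880$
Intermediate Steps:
$C{\left(O,s \right)} = s^{2}$
$\left(\left(-7\right) 7 - 6\right) z{\left(C{\left(-5,-1 \right)},14 \right)} = \left(\left(-7\right) 7 - 6\right) \left(-16\right) = \left(-49 - 6\right) \left(-16\right) = \left(-55\right) \left(-16\right) = 880$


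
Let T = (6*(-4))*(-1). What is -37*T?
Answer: -888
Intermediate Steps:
T = 24 (T = -24*(-1) = 24)
-37*T = -37*24 = -888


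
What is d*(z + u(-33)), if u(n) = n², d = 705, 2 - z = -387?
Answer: 1041990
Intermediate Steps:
z = 389 (z = 2 - 1*(-387) = 2 + 387 = 389)
d*(z + u(-33)) = 705*(389 + (-33)²) = 705*(389 + 1089) = 705*1478 = 1041990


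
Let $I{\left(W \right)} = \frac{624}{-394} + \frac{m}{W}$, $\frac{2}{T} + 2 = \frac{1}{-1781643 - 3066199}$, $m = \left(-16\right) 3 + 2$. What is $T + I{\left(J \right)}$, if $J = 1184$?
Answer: $- \frac{2965512401791}{1130749567440} \approx -2.6226$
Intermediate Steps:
$m = -46$ ($m = -48 + 2 = -46$)
$T = - \frac{9695684}{9695685}$ ($T = \frac{2}{-2 + \frac{1}{-1781643 - 3066199}} = \frac{2}{-2 + \frac{1}{-4847842}} = \frac{2}{-2 - \frac{1}{4847842}} = \frac{2}{- \frac{9695685}{4847842}} = 2 \left(- \frac{4847842}{9695685}\right) = - \frac{9695684}{9695685} \approx -1.0$)
$I{\left(W \right)} = - \frac{312}{197} - \frac{46}{W}$ ($I{\left(W \right)} = \frac{624}{-394} - \frac{46}{W} = 624 \left(- \frac{1}{394}\right) - \frac{46}{W} = - \frac{312}{197} - \frac{46}{W}$)
$T + I{\left(J \right)} = - \frac{9695684}{9695685} - \left(\frac{312}{197} + \frac{46}{1184}\right) = - \frac{9695684}{9695685} - \frac{189235}{116624} = - \frac{2965512401791}{1130749567440}$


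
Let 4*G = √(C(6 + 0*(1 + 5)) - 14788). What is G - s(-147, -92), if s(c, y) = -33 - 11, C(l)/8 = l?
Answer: 44 + I*√3685/2 ≈ 44.0 + 30.352*I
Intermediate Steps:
C(l) = 8*l
s(c, y) = -44
G = I*√3685/2 (G = √(8*(6 + 0*(1 + 5)) - 14788)/4 = √(8*(6 + 0*6) - 14788)/4 = √(8*(6 + 0) - 14788)/4 = √(8*6 - 14788)/4 = √(48 - 14788)/4 = √(-14740)/4 = (2*I*√3685)/4 = I*√3685/2 ≈ 30.352*I)
G - s(-147, -92) = I*√3685/2 - 1*(-44) = I*√3685/2 + 44 = 44 + I*√3685/2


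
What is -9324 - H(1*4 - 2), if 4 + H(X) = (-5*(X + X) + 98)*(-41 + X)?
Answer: -6278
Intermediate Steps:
H(X) = -4 + (-41 + X)*(98 - 10*X) (H(X) = -4 + (-5*(X + X) + 98)*(-41 + X) = -4 + (-10*X + 98)*(-41 + X) = -4 + (98 - 10*X)*(-41 + X) = -4 + (-41 + X)*(98 - 10*X))
-9324 - H(1*4 - 2) = -9324 - (-4022 - 10*(1*4 - 2)² + 508*(1*4 - 2)) = -9324 - (-4022 - 10*(4 - 2)² + 508*(4 - 2)) = -9324 - (-4022 - 10*2² + 508*2) = -9324 - (-4022 - 10*4 + 1016) = -9324 - (-4022 - 40 + 1016) = -9324 - 1*(-3046) = -9324 + 3046 = -6278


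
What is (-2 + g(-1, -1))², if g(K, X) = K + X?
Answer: 16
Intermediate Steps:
(-2 + g(-1, -1))² = (-2 + (-1 - 1))² = (-2 - 2)² = (-4)² = 16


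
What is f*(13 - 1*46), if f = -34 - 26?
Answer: 1980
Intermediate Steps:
f = -60
f*(13 - 1*46) = -60*(13 - 1*46) = -60*(13 - 46) = -60*(-33) = 1980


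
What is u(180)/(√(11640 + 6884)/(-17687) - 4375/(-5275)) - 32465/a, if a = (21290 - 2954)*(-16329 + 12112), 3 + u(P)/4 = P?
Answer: 632368936527211128536965/740722033773864344352 + 1115019184632*√4631/9579593093621 ≈ 861.64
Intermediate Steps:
u(P) = -12 + 4*P
a = -77322912 (a = 18336*(-4217) = -77322912)
u(180)/(√(11640 + 6884)/(-17687) - 4375/(-5275)) - 32465/a = (-12 + 4*180)/(√(11640 + 6884)/(-17687) - 4375/(-5275)) - 32465/(-77322912) = (-12 + 720)/(√18524*(-1/17687) - 4375*(-1/5275)) - 32465*(-1/77322912) = 708/((2*√4631)*(-1/17687) + 175/211) + 32465/77322912 = 708/(-2*√4631/17687 + 175/211) + 32465/77322912 = 708/(175/211 - 2*√4631/17687) + 32465/77322912 = 32465/77322912 + 708/(175/211 - 2*√4631/17687)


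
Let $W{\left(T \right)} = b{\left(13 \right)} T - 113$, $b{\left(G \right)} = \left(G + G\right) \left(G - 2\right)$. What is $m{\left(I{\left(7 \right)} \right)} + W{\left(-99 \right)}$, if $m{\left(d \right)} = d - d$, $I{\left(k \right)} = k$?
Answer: $-28427$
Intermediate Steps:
$b{\left(G \right)} = 2 G \left(-2 + G\right)$
$W{\left(T \right)} = -113 + 286 T$ ($W{\left(T \right)} = 2 \cdot 13 \left(-2 + 13\right) T - 113 = 2 \cdot 13 \cdot 11 T - 113 = 286 T - 113 = -113 + 286 T$)
$m{\left(d \right)} = 0$
$m{\left(I{\left(7 \right)} \right)} + W{\left(-99 \right)} = 0 + \left(-113 + 286 \left(-99\right)\right) = 0 - 28427 = -28427$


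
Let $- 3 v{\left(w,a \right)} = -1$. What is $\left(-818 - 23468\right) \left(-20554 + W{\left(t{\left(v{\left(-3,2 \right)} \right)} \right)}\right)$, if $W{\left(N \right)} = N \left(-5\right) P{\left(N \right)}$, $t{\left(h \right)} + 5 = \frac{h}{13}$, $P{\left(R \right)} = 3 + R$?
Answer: $\frac{761058250664}{1521} \approx 5.0037 \cdot 10^{8}$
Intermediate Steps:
$v{\left(w,a \right)} = \frac{1}{3}$ ($v{\left(w,a \right)} = \left(- \frac{1}{3}\right) \left(-1\right) = \frac{1}{3}$)
$t{\left(h \right)} = -5 + \frac{h}{13}$
$W{\left(N \right)} = - 5 N \left(3 + N\right)$ ($W{\left(N \right)} = N \left(-5\right) \left(3 + N\right) = - 5 N \left(3 + N\right)$)
$\left(-818 - 23468\right) \left(-20554 + W{\left(t{\left(v{\left(-3,2 \right)} \right)} \right)}\right) = \left(-818 - 23468\right) \left(-20554 - 5 \left(-5 + \frac{1}{13} \cdot \frac{1}{3}\right) \left(3 + \left(-5 + \frac{1}{13} \cdot \frac{1}{3}\right)\right)\right) = - 24286 \left(-20554 - 5 \left(-5 + \frac{1}{39}\right) \left(3 + \left(-5 + \frac{1}{39}\right)\right)\right) = - 24286 \left(-20554 - - \frac{970 \left(3 - \frac{194}{39}\right)}{39}\right) = - 24286 \left(-20554 - \left(- \frac{970}{39}\right) \left(- \frac{77}{39}\right)\right) = - 24286 \left(-20554 - \frac{74690}{1521}\right) = \left(-24286\right) \left(- \frac{31337324}{1521}\right) = \frac{761058250664}{1521}$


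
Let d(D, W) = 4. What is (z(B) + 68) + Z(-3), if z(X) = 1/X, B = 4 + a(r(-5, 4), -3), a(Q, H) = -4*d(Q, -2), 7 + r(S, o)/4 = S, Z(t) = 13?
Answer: 971/12 ≈ 80.917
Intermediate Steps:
r(S, o) = -28 + 4*S
a(Q, H) = -16 (a(Q, H) = -4*4 = -16)
B = -12 (B = 4 - 16 = -12)
(z(B) + 68) + Z(-3) = (1/(-12) + 68) + 13 = (-1/12 + 68) + 13 = 815/12 + 13 = 971/12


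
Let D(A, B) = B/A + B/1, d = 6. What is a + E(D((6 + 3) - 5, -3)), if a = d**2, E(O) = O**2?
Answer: 801/16 ≈ 50.063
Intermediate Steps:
D(A, B) = B + B/A (D(A, B) = B/A + B*1 = B/A + B = B + B/A)
a = 36 (a = 6**2 = 36)
a + E(D((6 + 3) - 5, -3)) = 36 + (-3 - 3/((6 + 3) - 5))**2 = 36 + (-3 - 3/(9 - 5))**2 = 36 + (-3 - 3/4)**2 = 36 + (-15/4)**2 = 36 + 225/16 = 801/16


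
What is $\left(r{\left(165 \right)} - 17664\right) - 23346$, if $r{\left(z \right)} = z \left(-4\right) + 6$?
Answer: $-41664$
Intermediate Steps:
$r{\left(z \right)} = 6 - 4 z$ ($r{\left(z \right)} = - 4 z + 6 = 6 - 4 z$)
$\left(r{\left(165 \right)} - 17664\right) - 23346 = \left(\left(6 - 660\right) - 17664\right) - 23346 = \left(-654 - 17664\right) - 23346 = -18318 - 23346 = -41664$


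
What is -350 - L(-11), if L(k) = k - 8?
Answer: -331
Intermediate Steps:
L(k) = -8 + k
-350 - L(-11) = -350 - (-8 - 11) = -350 - 1*(-19) = -350 + 19 = -331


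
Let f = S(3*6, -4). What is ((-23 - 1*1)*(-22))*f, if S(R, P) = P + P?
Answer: -4224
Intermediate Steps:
S(R, P) = 2*P
f = -8 (f = 2*(-4) = -8)
((-23 - 1*1)*(-22))*f = ((-23 - 1*1)*(-22))*(-8) = ((-23 - 1)*(-22))*(-8) = -24*(-22)*(-8) = 528*(-8) = -4224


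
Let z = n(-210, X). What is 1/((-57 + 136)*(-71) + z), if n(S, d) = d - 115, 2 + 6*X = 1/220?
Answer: -1320/7556119 ≈ -0.00017469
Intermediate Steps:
X = -439/1320 (X = -⅓ + (⅙)/220 = -⅓ + (⅙)*(1/220) = -⅓ + 1/1320 = -439/1320 ≈ -0.33258)
n(S, d) = -115 + d
z = -152239/1320 (z = -115 - 439/1320 = -152239/1320 ≈ -115.33)
1/((-57 + 136)*(-71) + z) = 1/((-57 + 136)*(-71) - 152239/1320) = 1/(79*(-71) - 152239/1320) = 1/(-5609 - 152239/1320) = 1/(-7556119/1320) = -1320/7556119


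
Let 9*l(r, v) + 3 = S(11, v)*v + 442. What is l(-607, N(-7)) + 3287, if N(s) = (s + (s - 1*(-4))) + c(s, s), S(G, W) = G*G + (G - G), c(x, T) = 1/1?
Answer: 28933/9 ≈ 3214.8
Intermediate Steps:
c(x, T) = 1
S(G, W) = G² (S(G, W) = G² + 0 = G²)
N(s) = 5 + 2*s (N(s) = (s + (s - 1*(-4))) + 1 = (s + (s + 4)) + 1 = (s + (4 + s)) + 1 = (4 + 2*s) + 1 = 5 + 2*s)
l(r, v) = 439/9 + 121*v/9 (l(r, v) = -⅓ + (11²*v + 442)/9 = -⅓ + (121*v + 442)/9 = -⅓ + (442 + 121*v)/9 = -⅓ + (442/9 + 121*v/9) = 439/9 + 121*v/9)
l(-607, N(-7)) + 3287 = (439/9 + 121*(5 + 2*(-7))/9) + 3287 = (439/9 + 121*(5 - 14)/9) + 3287 = (439/9 + (121/9)*(-9)) + 3287 = (439/9 - 121) + 3287 = -650/9 + 3287 = 28933/9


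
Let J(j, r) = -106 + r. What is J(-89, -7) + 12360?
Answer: 12247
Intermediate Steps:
J(-89, -7) + 12360 = (-106 - 7) + 12360 = -113 + 12360 = 12247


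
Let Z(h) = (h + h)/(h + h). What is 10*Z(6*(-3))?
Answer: 10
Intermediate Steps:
Z(h) = 1 (Z(h) = (2*h)/((2*h)) = (2*h)*(1/(2*h)) = 1)
10*Z(6*(-3)) = 10*1 = 10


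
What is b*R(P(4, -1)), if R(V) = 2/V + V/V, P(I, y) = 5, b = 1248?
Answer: 8736/5 ≈ 1747.2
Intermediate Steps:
R(V) = 1 + 2/V (R(V) = 2/V + 1 = 1 + 2/V)
b*R(P(4, -1)) = 1248*((2 + 5)/5) = 1248*((⅕)*7) = 1248*(7/5) = 8736/5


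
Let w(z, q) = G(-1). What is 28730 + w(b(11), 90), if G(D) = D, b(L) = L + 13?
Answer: 28729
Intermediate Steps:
b(L) = 13 + L
w(z, q) = -1
28730 + w(b(11), 90) = 28730 - 1 = 28729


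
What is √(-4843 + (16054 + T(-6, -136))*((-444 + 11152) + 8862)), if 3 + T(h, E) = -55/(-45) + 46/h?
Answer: 13*√16721207/3 ≈ 17720.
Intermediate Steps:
T(h, E) = -16/9 + 46/h (T(h, E) = -3 + (-55/(-45) + 46/h) = -3 + (-55*(-1/45) + 46/h) = -3 + (11/9 + 46/h) = -16/9 + 46/h)
√(-4843 + (16054 + T(-6, -136))*((-444 + 11152) + 8862)) = √(-4843 + (16054 + (-16/9 + 46/(-6)))*((-444 + 11152) + 8862)) = √(-4843 + (16054 + (-16/9 + 46*(-⅙)))*(10708 + 8862)) = √(-4843 + (16054 + (-16/9 - 23/3))*19570) = √(-4843 + (16054 - 85/9)*19570) = √(-4843 + (144401/9)*19570) = √(-4843 + 2825927570/9) = √(2825883983/9) = 13*√16721207/3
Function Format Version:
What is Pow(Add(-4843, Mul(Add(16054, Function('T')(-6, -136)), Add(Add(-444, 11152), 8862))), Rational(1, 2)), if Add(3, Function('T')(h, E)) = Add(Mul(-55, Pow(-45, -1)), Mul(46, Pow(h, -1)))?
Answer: Mul(Rational(13, 3), Pow(16721207, Rational(1, 2))) ≈ 17720.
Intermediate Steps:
Function('T')(h, E) = Add(Rational(-16, 9), Mul(46, Pow(h, -1))) (Function('T')(h, E) = Add(-3, Add(Mul(-55, Pow(-45, -1)), Mul(46, Pow(h, -1)))) = Add(-3, Add(Mul(-55, Rational(-1, 45)), Mul(46, Pow(h, -1)))) = Add(-3, Add(Rational(11, 9), Mul(46, Pow(h, -1)))) = Add(Rational(-16, 9), Mul(46, Pow(h, -1))))
Pow(Add(-4843, Mul(Add(16054, Function('T')(-6, -136)), Add(Add(-444, 11152), 8862))), Rational(1, 2)) = Pow(Add(-4843, Mul(Add(16054, Add(Rational(-16, 9), Mul(46, Pow(-6, -1)))), Add(Add(-444, 11152), 8862))), Rational(1, 2)) = Pow(Add(-4843, Mul(Add(16054, Add(Rational(-16, 9), Mul(46, Rational(-1, 6)))), Add(10708, 8862))), Rational(1, 2)) = Pow(Add(-4843, Mul(Add(16054, Add(Rational(-16, 9), Rational(-23, 3))), 19570)), Rational(1, 2)) = Pow(Add(-4843, Mul(Add(16054, Rational(-85, 9)), 19570)), Rational(1, 2)) = Pow(Add(-4843, Mul(Rational(144401, 9), 19570)), Rational(1, 2)) = Pow(Add(-4843, Rational(2825927570, 9)), Rational(1, 2)) = Pow(Rational(2825883983, 9), Rational(1, 2)) = Mul(Rational(13, 3), Pow(16721207, Rational(1, 2)))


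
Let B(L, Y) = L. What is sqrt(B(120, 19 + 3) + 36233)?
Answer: sqrt(36353) ≈ 190.66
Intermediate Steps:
sqrt(B(120, 19 + 3) + 36233) = sqrt(120 + 36233) = sqrt(36353)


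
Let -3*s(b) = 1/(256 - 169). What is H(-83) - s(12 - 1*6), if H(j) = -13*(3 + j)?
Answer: 271441/261 ≈ 1040.0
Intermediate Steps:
H(j) = -39 - 13*j
s(b) = -1/261 (s(b) = -1/(3*(256 - 169)) = -⅓/87 = -⅓*1/87 = -1/261)
H(-83) - s(12 - 1*6) = (-39 - 13*(-83)) - 1*(-1/261) = (-39 + 1079) + 1/261 = 1040 + 1/261 = 271441/261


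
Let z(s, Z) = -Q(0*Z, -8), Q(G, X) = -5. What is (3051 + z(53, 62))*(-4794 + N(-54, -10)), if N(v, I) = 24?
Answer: -14577120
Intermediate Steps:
z(s, Z) = 5 (z(s, Z) = -1*(-5) = 5)
(3051 + z(53, 62))*(-4794 + N(-54, -10)) = (3051 + 5)*(-4794 + 24) = 3056*(-4770) = -14577120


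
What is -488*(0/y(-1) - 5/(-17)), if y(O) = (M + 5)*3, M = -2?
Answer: -2440/17 ≈ -143.53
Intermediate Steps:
y(O) = 9 (y(O) = (-2 + 5)*3 = 3*3 = 9)
-488*(0/y(-1) - 5/(-17)) = -488*(0/9 - 5/(-17)) = -488*(0*(⅑) - 5*(-1/17)) = -488*(0 + 5/17) = -488*5/17 = -2440/17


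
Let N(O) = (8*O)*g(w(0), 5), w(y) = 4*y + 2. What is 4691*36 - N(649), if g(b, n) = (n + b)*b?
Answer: 96188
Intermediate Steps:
w(y) = 2 + 4*y
g(b, n) = b*(b + n) (g(b, n) = (b + n)*b = b*(b + n))
N(O) = 112*O (N(O) = (8*O)*((2 + 4*0)*((2 + 4*0) + 5)) = (8*O)*((2 + 0)*((2 + 0) + 5)) = (8*O)*(2*(2 + 5)) = (8*O)*(2*7) = (8*O)*14 = 112*O)
4691*36 - N(649) = 4691*36 - 112*649 = 168876 - 1*72688 = 168876 - 72688 = 96188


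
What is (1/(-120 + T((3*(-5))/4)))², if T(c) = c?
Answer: 16/245025 ≈ 6.5299e-5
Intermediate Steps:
(1/(-120 + T((3*(-5))/4)))² = (1/(-120 + (3*(-5))/4))² = (1/(-120 - 15*¼))² = (1/(-120 - 15/4))² = (1/(-495/4))² = (-4/495)² = 16/245025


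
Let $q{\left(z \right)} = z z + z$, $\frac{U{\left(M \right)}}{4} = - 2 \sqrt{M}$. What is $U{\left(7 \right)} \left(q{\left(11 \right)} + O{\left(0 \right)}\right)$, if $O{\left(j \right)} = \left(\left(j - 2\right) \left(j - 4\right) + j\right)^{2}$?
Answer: $- 1568 \sqrt{7} \approx -4148.5$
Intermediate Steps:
$U{\left(M \right)} = - 8 \sqrt{M}$ ($U{\left(M \right)} = 4 \left(- 2 \sqrt{M}\right) = - 8 \sqrt{M}$)
$q{\left(z \right)} = z + z^{2}$ ($q{\left(z \right)} = z^{2} + z = z + z^{2}$)
$O{\left(j \right)} = \left(j + \left(-4 + j\right) \left(-2 + j\right)\right)^{2}$ ($O{\left(j \right)} = \left(\left(-2 + j\right) \left(-4 + j\right) + j\right)^{2} = \left(\left(-4 + j\right) \left(-2 + j\right) + j\right)^{2} = \left(j + \left(-4 + j\right) \left(-2 + j\right)\right)^{2}$)
$U{\left(7 \right)} \left(q{\left(11 \right)} + O{\left(0 \right)}\right) = - 8 \sqrt{7} \left(11 \left(1 + 11\right) + \left(8 + 0^{2} - 0\right)^{2}\right) = - 8 \sqrt{7} \left(11 \cdot 12 + \left(8 + 0 + 0\right)^{2}\right) = - 8 \sqrt{7} \left(132 + 8^{2}\right) = - 8 \sqrt{7} \left(132 + 64\right) = - 8 \sqrt{7} \cdot 196 = - 1568 \sqrt{7}$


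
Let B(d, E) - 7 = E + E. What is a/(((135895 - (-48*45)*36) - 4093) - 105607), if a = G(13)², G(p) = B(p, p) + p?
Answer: 2116/103955 ≈ 0.020355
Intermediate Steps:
B(d, E) = 7 + 2*E (B(d, E) = 7 + (E + E) = 7 + 2*E)
G(p) = 7 + 3*p (G(p) = (7 + 2*p) + p = 7 + 3*p)
a = 2116 (a = (7 + 3*13)² = (7 + 39)² = 46² = 2116)
a/(((135895 - (-48*45)*36) - 4093) - 105607) = 2116/(((135895 - (-48*45)*36) - 4093) - 105607) = 2116/(((135895 - (-2160)*36) - 4093) - 105607) = 2116/(((135895 - 1*(-77760)) - 4093) - 105607) = 2116/(((135895 + 77760) - 4093) - 105607) = 2116/((213655 - 4093) - 105607) = 2116/(209562 - 105607) = 2116/103955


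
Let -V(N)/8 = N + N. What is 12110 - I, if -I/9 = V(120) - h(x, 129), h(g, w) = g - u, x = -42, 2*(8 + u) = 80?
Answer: -4504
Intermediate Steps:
u = 32 (u = -8 + (½)*80 = -8 + 40 = 32)
V(N) = -16*N (V(N) = -8*(N + N) = -16*N)
h(g, w) = -32 + g (h(g, w) = g - 1*32 = g - 32 = -32 + g)
I = 16614 (I = -9*(-16*120 - (-32 - 42)) = -9*(-1920 - 1*(-74)) = -9*(-1920 + 74) = -9*(-1846) = 16614)
12110 - I = 12110 - 1*16614 = 12110 - 16614 = -4504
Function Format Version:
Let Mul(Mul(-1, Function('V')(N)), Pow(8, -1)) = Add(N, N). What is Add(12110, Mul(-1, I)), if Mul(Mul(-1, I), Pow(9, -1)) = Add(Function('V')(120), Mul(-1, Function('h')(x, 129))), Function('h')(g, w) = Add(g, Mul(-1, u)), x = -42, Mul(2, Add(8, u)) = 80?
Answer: -4504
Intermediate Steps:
u = 32 (u = Add(-8, Mul(Rational(1, 2), 80)) = Add(-8, 40) = 32)
Function('V')(N) = Mul(-16, N) (Function('V')(N) = Mul(-8, Add(N, N)) = Mul(-8, Mul(2, N)) = Mul(-16, N))
Function('h')(g, w) = Add(-32, g) (Function('h')(g, w) = Add(g, Mul(-1, 32)) = Add(g, -32) = Add(-32, g))
I = 16614 (I = Mul(-9, Add(Mul(-16, 120), Mul(-1, Add(-32, -42)))) = Mul(-9, Add(-1920, Mul(-1, -74))) = Mul(-9, Add(-1920, 74)) = Mul(-9, -1846) = 16614)
Add(12110, Mul(-1, I)) = Add(12110, Mul(-1, 16614)) = Add(12110, -16614) = -4504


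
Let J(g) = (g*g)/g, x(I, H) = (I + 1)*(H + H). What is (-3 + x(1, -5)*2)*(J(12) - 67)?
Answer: 2365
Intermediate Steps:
x(I, H) = 2*H*(1 + I) (x(I, H) = (1 + I)*(2*H) = 2*H*(1 + I))
J(g) = g (J(g) = g**2/g = g)
(-3 + x(1, -5)*2)*(J(12) - 67) = (-3 + (2*(-5)*(1 + 1))*2)*(12 - 67) = (-3 + (2*(-5)*2)*2)*(-55) = (-3 - 20*2)*(-55) = (-3 - 40)*(-55) = -43*(-55) = 2365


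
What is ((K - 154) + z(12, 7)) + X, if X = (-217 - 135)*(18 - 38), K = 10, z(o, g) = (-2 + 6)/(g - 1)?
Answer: 20690/3 ≈ 6896.7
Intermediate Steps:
z(o, g) = 4/(-1 + g)
X = 7040 (X = -352*(-20) = 7040)
((K - 154) + z(12, 7)) + X = ((10 - 154) + 4/(-1 + 7)) + 7040 = (-144 + 4/6) + 7040 = (-144 + 4*(⅙)) + 7040 = (-144 + ⅔) + 7040 = -430/3 + 7040 = 20690/3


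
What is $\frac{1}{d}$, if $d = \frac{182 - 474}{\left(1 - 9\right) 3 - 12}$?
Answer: $\frac{9}{73} \approx 0.12329$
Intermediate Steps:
$d = \frac{73}{9}$ ($d = - \frac{292}{\left(-8\right) 3 - 12} = - \frac{292}{-24 - 12} = - \frac{292}{-36} = \left(-292\right) \left(- \frac{1}{36}\right) = \frac{73}{9} \approx 8.1111$)
$\frac{1}{d} = \frac{1}{\frac{73}{9}} = \frac{9}{73}$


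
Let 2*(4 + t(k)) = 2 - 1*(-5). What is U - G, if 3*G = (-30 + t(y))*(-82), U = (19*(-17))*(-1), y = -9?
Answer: -1532/3 ≈ -510.67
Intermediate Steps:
t(k) = -½ (t(k) = -4 + (2 - 1*(-5))/2 = -4 + (2 + 5)/2 = -4 + (½)*7 = -4 + 7/2 = -½)
U = 323 (U = -323*(-1) = 323)
G = 2501/3 (G = ((-30 - ½)*(-82))/3 = (-61/2*(-82))/3 = (⅓)*2501 = 2501/3 ≈ 833.67)
U - G = 323 - 1*2501/3 = 323 - 2501/3 = -1532/3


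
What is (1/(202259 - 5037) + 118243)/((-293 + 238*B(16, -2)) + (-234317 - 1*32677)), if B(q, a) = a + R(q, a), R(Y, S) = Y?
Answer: -7773373649/17352577670 ≈ -0.44797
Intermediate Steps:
B(q, a) = a + q
(1/(202259 - 5037) + 118243)/((-293 + 238*B(16, -2)) + (-234317 - 1*32677)) = (1/(202259 - 5037) + 118243)/((-293 + 238*(-2 + 16)) + (-234317 - 1*32677)) = (1/197222 + 118243)/((-293 + 238*14) + (-234317 - 32677)) = (1/197222 + 118243)/((-293 + 3332) - 266994) = 23320120947/(197222*(3039 - 266994)) = (23320120947/197222)/(-263955) = (23320120947/197222)*(-1/263955) = -7773373649/17352577670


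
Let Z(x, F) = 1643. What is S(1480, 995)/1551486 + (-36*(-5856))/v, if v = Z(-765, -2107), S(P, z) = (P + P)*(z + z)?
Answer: 168377999888/1274545749 ≈ 132.11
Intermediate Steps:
S(P, z) = 4*P*z (S(P, z) = (2*P)*(2*z) = 4*P*z)
v = 1643
S(1480, 995)/1551486 + (-36*(-5856))/v = (4*1480*995)/1551486 - 36*(-5856)/1643 = 5890400*(1/1551486) + 210816*(1/1643) = 2945200/775743 + 210816/1643 = 168377999888/1274545749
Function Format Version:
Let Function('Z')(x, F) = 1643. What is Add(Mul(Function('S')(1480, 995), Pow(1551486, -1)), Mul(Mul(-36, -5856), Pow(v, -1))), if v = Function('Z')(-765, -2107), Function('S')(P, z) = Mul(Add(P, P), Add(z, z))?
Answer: Rational(168377999888, 1274545749) ≈ 132.11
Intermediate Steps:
Function('S')(P, z) = Mul(4, P, z) (Function('S')(P, z) = Mul(Mul(2, P), Mul(2, z)) = Mul(4, P, z))
v = 1643
Add(Mul(Function('S')(1480, 995), Pow(1551486, -1)), Mul(Mul(-36, -5856), Pow(v, -1))) = Add(Mul(Mul(4, 1480, 995), Pow(1551486, -1)), Mul(Mul(-36, -5856), Pow(1643, -1))) = Add(Mul(5890400, Rational(1, 1551486)), Mul(210816, Rational(1, 1643))) = Add(Rational(2945200, 775743), Rational(210816, 1643)) = Rational(168377999888, 1274545749)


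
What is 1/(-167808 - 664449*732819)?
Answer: -1/609893742483 ≈ -1.6396e-12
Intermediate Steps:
1/(-167808 - 664449*732819) = (1/732819)/(-832257) = -1/832257*1/732819 = -1/609893742483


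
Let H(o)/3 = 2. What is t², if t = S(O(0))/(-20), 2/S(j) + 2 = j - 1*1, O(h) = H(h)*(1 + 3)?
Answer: 1/44100 ≈ 2.2676e-5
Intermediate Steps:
H(o) = 6 (H(o) = 3*2 = 6)
O(h) = 24 (O(h) = 6*(1 + 3) = 6*4 = 24)
S(j) = 2/(-3 + j) (S(j) = 2/(-2 + (j - 1*1)) = 2/(-2 + (j - 1)) = 2/(-2 + (-1 + j)) = 2/(-3 + j))
t = -1/210 (t = (2/(-3 + 24))/(-20) = (2/21)*(-1/20) = -1/210 ≈ -0.0047619)
t² = (-1/210)² = 1/44100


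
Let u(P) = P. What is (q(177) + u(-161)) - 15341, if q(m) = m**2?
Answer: 15827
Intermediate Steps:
(q(177) + u(-161)) - 15341 = (177**2 - 161) - 15341 = (31329 - 161) - 15341 = 31168 - 15341 = 15827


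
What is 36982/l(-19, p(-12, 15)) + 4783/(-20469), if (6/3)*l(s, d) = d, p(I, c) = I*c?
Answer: -126235838/307035 ≈ -411.14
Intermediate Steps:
l(s, d) = d/2
36982/l(-19, p(-12, 15)) + 4783/(-20469) = 36982/(((-12*15)/2)) + 4783/(-20469) = 36982/(((½)*(-180))) + 4783*(-1/20469) = 36982/(-90) - 4783/20469 = 36982*(-1/90) - 4783/20469 = -18491/45 - 4783/20469 = -126235838/307035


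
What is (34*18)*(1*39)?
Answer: 23868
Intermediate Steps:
(34*18)*(1*39) = 612*39 = 23868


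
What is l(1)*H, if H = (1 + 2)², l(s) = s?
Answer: 9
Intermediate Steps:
H = 9 (H = 3² = 9)
l(1)*H = 1*9 = 9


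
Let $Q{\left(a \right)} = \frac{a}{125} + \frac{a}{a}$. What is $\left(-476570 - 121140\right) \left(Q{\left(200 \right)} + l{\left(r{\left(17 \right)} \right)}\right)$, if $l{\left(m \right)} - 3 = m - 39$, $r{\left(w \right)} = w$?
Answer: $9802444$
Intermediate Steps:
$l{\left(m \right)} = -36 + m$ ($l{\left(m \right)} = 3 + \left(m - 39\right) = 3 + \left(-39 + m\right) = -36 + m$)
$Q{\left(a \right)} = 1 + \frac{a}{125}$ ($Q{\left(a \right)} = a \frac{1}{125} + 1 = \frac{a}{125} + 1 = 1 + \frac{a}{125}$)
$\left(-476570 - 121140\right) \left(Q{\left(200 \right)} + l{\left(r{\left(17 \right)} \right)}\right) = \left(-476570 - 121140\right) \left(\left(1 + \frac{1}{125} \cdot 200\right) + \left(-36 + 17\right)\right) = - 597710 \left(\left(1 + \frac{8}{5}\right) - 19\right) = - 597710 \left(\frac{13}{5} - 19\right) = \left(-597710\right) \left(- \frac{82}{5}\right) = 9802444$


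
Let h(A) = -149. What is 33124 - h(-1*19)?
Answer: 33273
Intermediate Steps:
33124 - h(-1*19) = 33124 - 1*(-149) = 33124 + 149 = 33273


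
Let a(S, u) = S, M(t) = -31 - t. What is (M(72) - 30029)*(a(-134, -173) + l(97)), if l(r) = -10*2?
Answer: 4640328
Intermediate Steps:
l(r) = -20
(M(72) - 30029)*(a(-134, -173) + l(97)) = ((-31 - 1*72) - 30029)*(-134 - 20) = ((-31 - 72) - 30029)*(-154) = (-103 - 30029)*(-154) = -30132*(-154) = 4640328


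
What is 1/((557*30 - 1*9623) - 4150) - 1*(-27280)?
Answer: 80121361/2937 ≈ 27280.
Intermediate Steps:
1/((557*30 - 1*9623) - 4150) - 1*(-27280) = 1/((16710 - 9623) - 4150) + 27280 = 1/(7087 - 4150) + 27280 = 1/2937 + 27280 = 80121361/2937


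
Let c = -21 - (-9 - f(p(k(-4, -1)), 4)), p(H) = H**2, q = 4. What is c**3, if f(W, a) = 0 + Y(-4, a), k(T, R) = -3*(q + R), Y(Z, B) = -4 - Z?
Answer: -1728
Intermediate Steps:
k(T, R) = -12 - 3*R (k(T, R) = -3*(4 + R) = -12 - 3*R)
f(W, a) = 0 (f(W, a) = 0 + (-4 - 1*(-4)) = 0 + (-4 + 4) = 0 + 0 = 0)
c = -12 (c = -21 - (-9 - 1*0) = -21 - (-9 + 0) = -21 - 1*(-9) = -21 + 9 = -12)
c**3 = (-12)**3 = -1728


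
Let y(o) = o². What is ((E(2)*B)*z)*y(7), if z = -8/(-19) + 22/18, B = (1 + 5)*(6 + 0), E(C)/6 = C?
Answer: 660912/19 ≈ 34785.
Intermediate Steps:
E(C) = 6*C
B = 36 (B = 6*6 = 36)
z = 281/171 (z = -8*(-1/19) + 22*(1/18) = 8/19 + 11/9 = 281/171 ≈ 1.6433)
((E(2)*B)*z)*y(7) = (((6*2)*36)*(281/171))*7² = ((12*36)*(281/171))*49 = (432*(281/171))*49 = (13488/19)*49 = 660912/19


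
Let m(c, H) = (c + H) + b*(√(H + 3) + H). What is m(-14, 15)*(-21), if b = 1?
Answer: -336 - 63*√2 ≈ -425.10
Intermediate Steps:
m(c, H) = c + √(3 + H) + 2*H (m(c, H) = (c + H) + 1*(√(H + 3) + H) = (H + c) + 1*(√(3 + H) + H) = (H + c) + 1*(H + √(3 + H)) = (H + c) + (H + √(3 + H)) = c + √(3 + H) + 2*H)
m(-14, 15)*(-21) = (-14 + √(3 + 15) + 2*15)*(-21) = (-14 + √18 + 30)*(-21) = (-14 + 3*√2 + 30)*(-21) = (16 + 3*√2)*(-21) = -336 - 63*√2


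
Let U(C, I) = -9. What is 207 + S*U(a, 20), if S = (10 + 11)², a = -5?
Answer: -3762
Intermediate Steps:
S = 441 (S = 21² = 441)
207 + S*U(a, 20) = 207 + 441*(-9) = 207 - 3969 = -3762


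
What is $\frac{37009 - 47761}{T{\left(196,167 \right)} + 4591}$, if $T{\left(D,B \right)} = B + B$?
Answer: $- \frac{10752}{4925} \approx -2.1831$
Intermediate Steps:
$T{\left(D,B \right)} = 2 B$
$\frac{37009 - 47761}{T{\left(196,167 \right)} + 4591} = \frac{37009 - 47761}{2 \cdot 167 + 4591} = - \frac{10752}{334 + 4591} = - \frac{10752}{4925}$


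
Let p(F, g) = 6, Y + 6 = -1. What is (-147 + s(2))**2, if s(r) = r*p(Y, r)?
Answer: 18225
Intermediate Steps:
Y = -7 (Y = -6 - 1 = -7)
s(r) = 6*r (s(r) = r*6 = 6*r)
(-147 + s(2))**2 = (-147 + 6*2)**2 = (-147 + 12)**2 = (-135)**2 = 18225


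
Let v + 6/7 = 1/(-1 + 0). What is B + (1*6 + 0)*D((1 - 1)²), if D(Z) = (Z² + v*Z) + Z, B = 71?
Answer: 71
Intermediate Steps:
v = -13/7 (v = -6/7 + 1/(-1 + 0) = -6/7 + 1/(-1) = -6/7 - 1 = -13/7 ≈ -1.8571)
D(Z) = Z² - 6*Z/7 (D(Z) = (Z² - 13*Z/7) + Z = Z² - 6*Z/7)
B + (1*6 + 0)*D((1 - 1)²) = 71 + (1*6 + 0)*((1 - 1)²*(-6 + 7*(1 - 1)²)/7) = 71 + (6 + 0)*((⅐)*0²*(-6 + 7*0²)) = 71 + 6*((⅐)*0*(-6 + 7*0)) = 71 + 6*((⅐)*0*(-6 + 0)) = 71 + 6*((⅐)*0*(-6)) = 71 + 6*0 = 71 + 0 = 71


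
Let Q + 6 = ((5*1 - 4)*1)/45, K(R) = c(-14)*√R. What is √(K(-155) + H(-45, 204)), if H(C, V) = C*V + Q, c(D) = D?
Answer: √(-2066845 - 3150*I*√155)/15 ≈ 0.90925 - 95.848*I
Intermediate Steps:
K(R) = -14*√R
Q = -269/45 (Q = -6 + ((5*1 - 4)*1)/45 = -6 + ((5 - 4)*1)*(1/45) = -6 + (1*1)*(1/45) = -6 + 1*(1/45) = -6 + 1/45 = -269/45 ≈ -5.9778)
H(C, V) = -269/45 + C*V (H(C, V) = C*V - 269/45 = -269/45 + C*V)
√(K(-155) + H(-45, 204)) = √(-14*I*√155 + (-269/45 - 45*204)) = √(-14*I*√155 + (-269/45 - 9180)) = √(-14*I*√155 - 413369/45) = √(-413369/45 - 14*I*√155)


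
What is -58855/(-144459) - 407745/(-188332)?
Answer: 69986714815/27206252388 ≈ 2.5724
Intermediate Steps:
-58855/(-144459) - 407745/(-188332) = -58855*(-1/144459) - 407745*(-1/188332) = 58855/144459 + 407745/188332 = 69986714815/27206252388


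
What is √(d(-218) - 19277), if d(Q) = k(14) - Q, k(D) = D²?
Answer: I*√18863 ≈ 137.34*I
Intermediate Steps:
d(Q) = 196 - Q (d(Q) = 14² - Q = 196 - Q)
√(d(-218) - 19277) = √((196 - 1*(-218)) - 19277) = √((196 + 218) - 19277) = √(414 - 19277) = √(-18863) = I*√18863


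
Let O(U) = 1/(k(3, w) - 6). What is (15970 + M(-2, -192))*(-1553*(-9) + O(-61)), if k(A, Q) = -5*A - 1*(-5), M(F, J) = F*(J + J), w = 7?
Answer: 1871567839/8 ≈ 2.3395e+8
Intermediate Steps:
M(F, J) = 2*F*J (M(F, J) = F*(2*J) = 2*F*J)
k(A, Q) = 5 - 5*A (k(A, Q) = -5*A + 5 = 5 - 5*A)
O(U) = -1/16 (O(U) = 1/((5 - 5*3) - 6) = 1/((5 - 15) - 6) = 1/(-10 - 6) = 1/(-16) = -1/16)
(15970 + M(-2, -192))*(-1553*(-9) + O(-61)) = (15970 + 2*(-2)*(-192))*(-1553*(-9) - 1/16) = (15970 + 768)*(13977 - 1/16) = 16738*(223631/16) = 1871567839/8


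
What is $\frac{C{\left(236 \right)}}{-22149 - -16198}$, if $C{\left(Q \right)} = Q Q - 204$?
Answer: $- \frac{55492}{5951} \approx -9.3248$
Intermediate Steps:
$C{\left(Q \right)} = -204 + Q^{2}$ ($C{\left(Q \right)} = Q^{2} - 204 = -204 + Q^{2}$)
$\frac{C{\left(236 \right)}}{-22149 - -16198} = \frac{-204 + 236^{2}}{-22149 - -16198} = \frac{-204 + 55696}{-22149 + 16198} = \frac{55492}{-5951} = 55492 \left(- \frac{1}{5951}\right) = - \frac{55492}{5951}$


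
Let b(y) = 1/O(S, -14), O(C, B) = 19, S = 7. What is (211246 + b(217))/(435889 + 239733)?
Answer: 4013675/12836818 ≈ 0.31267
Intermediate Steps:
b(y) = 1/19
(211246 + b(217))/(435889 + 239733) = (211246 + 1/19)/(435889 + 239733) = (4013675/19)/675622 = (4013675/19)*(1/675622) = 4013675/12836818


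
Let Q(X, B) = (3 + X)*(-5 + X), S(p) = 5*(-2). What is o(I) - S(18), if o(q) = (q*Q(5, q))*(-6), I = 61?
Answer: 10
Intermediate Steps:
S(p) = -10
Q(X, B) = (-5 + X)*(3 + X)
o(q) = 0 (o(q) = (q*(-15 + 5² - 2*5))*(-6) = (q*(-15 + 25 - 10))*(-6) = (q*0)*(-6) = 0*(-6) = 0)
o(I) - S(18) = 0 - 1*(-10) = 0 + 10 = 10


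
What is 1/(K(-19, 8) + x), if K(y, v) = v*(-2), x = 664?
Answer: 1/648 ≈ 0.0015432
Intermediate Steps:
K(y, v) = -2*v
1/(K(-19, 8) + x) = 1/(-2*8 + 664) = 1/(-16 + 664) = 1/648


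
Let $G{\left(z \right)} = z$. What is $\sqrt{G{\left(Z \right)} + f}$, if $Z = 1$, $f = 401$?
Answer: $\sqrt{402} \approx 20.05$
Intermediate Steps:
$\sqrt{G{\left(Z \right)} + f} = \sqrt{1 + 401} = \sqrt{402}$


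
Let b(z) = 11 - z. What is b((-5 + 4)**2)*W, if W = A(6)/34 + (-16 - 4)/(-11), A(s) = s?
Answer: 3730/187 ≈ 19.947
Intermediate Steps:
W = 373/187 (W = 6/34 + (-16 - 4)/(-11) = 6*(1/34) - 20*(-1/11) = 3/17 + 20/11 = 373/187 ≈ 1.9947)
b((-5 + 4)**2)*W = (11 - (-5 + 4)**2)*(373/187) = (11 - 1*(-1)**2)*(373/187) = (11 - 1*1)*(373/187) = (11 - 1)*(373/187) = 10*(373/187) = 3730/187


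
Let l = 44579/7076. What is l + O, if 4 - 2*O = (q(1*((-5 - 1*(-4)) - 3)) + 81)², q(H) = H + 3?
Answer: -22584469/7076 ≈ -3191.7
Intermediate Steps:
q(H) = 3 + H
l = 44579/7076 (l = 44579*(1/7076) = 44579/7076 ≈ 6.3000)
O = -3198 (O = 2 - ((3 + 1*((-5 - 1*(-4)) - 3)) + 81)²/2 = 2 - ((3 + 1*((-5 + 4) - 3)) + 81)²/2 = 2 - ((3 + 1*(-1 - 3)) + 81)²/2 = 2 - ((3 + 1*(-4)) + 81)²/2 = 2 - ((3 - 4) + 81)²/2 = 2 - (-1 + 81)²/2 = 2 - ½*80² = 2 - ½*6400 = 2 - 3200 = -3198)
l + O = 44579/7076 - 3198 = -22584469/7076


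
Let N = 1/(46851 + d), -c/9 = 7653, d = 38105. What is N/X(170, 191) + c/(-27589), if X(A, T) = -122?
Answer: 713884730675/285949832248 ≈ 2.4965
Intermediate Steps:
c = -68877 (c = -9*7653 = -68877)
N = 1/84956 (N = 1/(46851 + 38105) = 1/84956 ≈ 1.1771e-5)
N/X(170, 191) + c/(-27589) = (1/84956)/(-122) - 68877/(-27589) = (1/84956)*(-1/122) - 68877*(-1/27589) = -1/10364632 + 68877/27589 = 713884730675/285949832248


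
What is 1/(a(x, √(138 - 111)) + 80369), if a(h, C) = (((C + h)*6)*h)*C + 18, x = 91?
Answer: -95129/57605335451 + 149058*√3/57605335451 ≈ 2.8304e-6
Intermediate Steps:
a(h, C) = 18 + C*h*(6*C + 6*h) (a(h, C) = ((6*C + 6*h)*h)*C + 18 = (h*(6*C + 6*h))*C + 18 = C*h*(6*C + 6*h) + 18 = 18 + C*h*(6*C + 6*h))
1/(a(x, √(138 - 111)) + 80369) = 1/((18 + 6*√(138 - 111)*91² + 6*91*(√(138 - 111))²) + 80369) = 1/((18 + 6*√27*8281 + 6*91*(√27)²) + 80369) = 1/((18 + 6*(3*√3)*8281 + 6*91*(3*√3)²) + 80369) = 1/((18 + 149058*√3 + 6*91*27) + 80369) = 1/((18 + 149058*√3 + 14742) + 80369) = 1/((14760 + 149058*√3) + 80369) = 1/(95129 + 149058*√3)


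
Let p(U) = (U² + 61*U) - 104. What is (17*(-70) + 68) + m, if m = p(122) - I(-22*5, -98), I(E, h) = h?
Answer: 21198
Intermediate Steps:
p(U) = -104 + U² + 61*U
m = 22320 (m = (-104 + 122² + 61*122) - 1*(-98) = (-104 + 14884 + 7442) + 98 = 22222 + 98 = 22320)
(17*(-70) + 68) + m = (17*(-70) + 68) + 22320 = (-1190 + 68) + 22320 = -1122 + 22320 = 21198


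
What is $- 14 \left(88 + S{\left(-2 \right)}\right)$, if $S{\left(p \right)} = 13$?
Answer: $-1414$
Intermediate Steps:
$- 14 \left(88 + S{\left(-2 \right)}\right) = - 14 \left(88 + 13\right) = \left(-14\right) 101 = -1414$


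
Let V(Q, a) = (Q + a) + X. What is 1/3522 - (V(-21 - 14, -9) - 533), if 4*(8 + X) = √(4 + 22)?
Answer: 2060371/3522 - √26/4 ≈ 583.73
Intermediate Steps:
X = -8 + √26/4 (X = -8 + √(4 + 22)/4 = -8 + √26/4 ≈ -6.7252)
V(Q, a) = -8 + Q + a + √26/4 (V(Q, a) = (Q + a) + (-8 + √26/4) = -8 + Q + a + √26/4)
1/3522 - (V(-21 - 14, -9) - 533) = 1/3522 - ((-8 + (-21 - 14) - 9 + √26/4) - 533) = 1/3522 - ((-8 - 35 - 9 + √26/4) - 533) = 1/3522 - ((-52 + √26/4) - 533) = 1/3522 - (-585 + √26/4) = 1/3522 + (585 - √26/4) = 2060371/3522 - √26/4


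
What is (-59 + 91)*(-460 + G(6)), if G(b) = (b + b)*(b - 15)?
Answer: -18176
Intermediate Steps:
G(b) = 2*b*(-15 + b) (G(b) = (2*b)*(-15 + b) = 2*b*(-15 + b))
(-59 + 91)*(-460 + G(6)) = (-59 + 91)*(-460 + 2*6*(-15 + 6)) = 32*(-460 + 2*6*(-9)) = 32*(-460 - 108) = 32*(-568) = -18176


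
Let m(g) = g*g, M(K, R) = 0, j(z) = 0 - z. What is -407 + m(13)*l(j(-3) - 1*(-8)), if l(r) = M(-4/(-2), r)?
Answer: -407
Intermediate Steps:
j(z) = -z
l(r) = 0
m(g) = g²
-407 + m(13)*l(j(-3) - 1*(-8)) = -407 + 13²*0 = -407 + 169*0 = -407 + 0 = -407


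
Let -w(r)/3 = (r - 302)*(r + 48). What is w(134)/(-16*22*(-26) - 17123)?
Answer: -30576/2657 ≈ -11.508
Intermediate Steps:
w(r) = -3*(-302 + r)*(48 + r) (w(r) = -3*(r - 302)*(r + 48) = -3*(-302 + r)*(48 + r))
w(134)/(-16*22*(-26) - 17123) = (43488 - 3*134**2 + 762*134)/(-16*22*(-26) - 17123) = (43488 - 3*17956 + 102108)/(-352*(-26) - 17123) = (43488 - 53868 + 102108)/(9152 - 17123) = 91728/(-7971) = 91728*(-1/7971) = -30576/2657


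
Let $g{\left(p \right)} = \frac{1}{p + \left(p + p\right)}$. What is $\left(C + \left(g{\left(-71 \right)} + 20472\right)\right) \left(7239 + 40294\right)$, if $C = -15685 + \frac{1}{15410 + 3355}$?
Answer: $\frac{303155288676293}{1332315} \approx 2.2754 \cdot 10^{8}$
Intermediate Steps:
$g{\left(p \right)} = \frac{1}{3 p}$ ($g{\left(p \right)} = \frac{1}{p + 2 p} = \frac{1}{3 p}$)
$C = - \frac{294329024}{18765}$ ($C = -15685 + \frac{1}{18765} = - \frac{294329024}{18765} \approx -15685.0$)
$\left(C + \left(g{\left(-71 \right)} + 20472\right)\right) \left(7239 + 40294\right) = \left(- \frac{294329024}{18765} + \left(\frac{1}{3 \left(-71\right)} + 20472\right)\right) \left(7239 + 40294\right) = \left(- \frac{294329024}{18765} + \left(\frac{1}{3} \left(- \frac{1}{71}\right) + 20472\right)\right) 47533 = \left(- \frac{294329024}{18765} + \left(- \frac{1}{213} + 20472\right)\right) 47533 = \left(- \frac{294329024}{18765} + \frac{4360535}{213}\right) 47533 = \frac{6377785721}{1332315} \cdot 47533 = \frac{303155288676293}{1332315}$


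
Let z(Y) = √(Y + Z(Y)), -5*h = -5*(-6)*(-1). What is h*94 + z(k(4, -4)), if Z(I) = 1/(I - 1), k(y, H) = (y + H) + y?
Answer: 564 + √39/3 ≈ 566.08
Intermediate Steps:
k(y, H) = H + 2*y (k(y, H) = (H + y) + y = H + 2*y)
Z(I) = 1/(-1 + I)
h = 6 (h = -(-5*(-6))*(-1)/5 = -6*(-1) = -⅕*(-30) = 6)
z(Y) = √(Y + 1/(-1 + Y))
h*94 + z(k(4, -4)) = 6*94 + √((1 + (-4 + 2*4)*(-1 + (-4 + 2*4)))/(-1 + (-4 + 2*4))) = 564 + √((1 + (-4 + 8)*(-1 + (-4 + 8)))/(-1 + (-4 + 8))) = 564 + √((1 + 4*(-1 + 4))/(-1 + 4)) = 564 + √((1 + 4*3)/3) = 564 + √((1 + 12)/3) = 564 + √((⅓)*13) = 564 + √(13/3) = 564 + √39/3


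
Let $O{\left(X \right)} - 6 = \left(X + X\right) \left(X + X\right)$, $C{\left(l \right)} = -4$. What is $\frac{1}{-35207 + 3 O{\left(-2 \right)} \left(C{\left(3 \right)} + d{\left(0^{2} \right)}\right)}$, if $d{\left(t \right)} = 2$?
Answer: $- \frac{1}{35339} \approx -2.8297 \cdot 10^{-5}$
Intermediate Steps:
$O{\left(X \right)} = 6 + 4 X^{2}$ ($O{\left(X \right)} = 6 + \left(X + X\right) \left(X + X\right) = 6 + 2 X 2 X = 6 + 4 X^{2}$)
$\frac{1}{-35207 + 3 O{\left(-2 \right)} \left(C{\left(3 \right)} + d{\left(0^{2} \right)}\right)} = \frac{1}{-35207 + 3 \left(6 + 4 \left(-2\right)^{2}\right) \left(-4 + 2\right)} = \frac{1}{-35207 + 3 \left(6 + 4 \cdot 4\right) \left(-2\right)} = \frac{1}{-35207 + 3 \left(6 + 16\right) \left(-2\right)} = \frac{1}{-35207 + 3 \cdot 22 \left(-2\right)} = \frac{1}{-35207 + 3 \left(-44\right)} = \frac{1}{-35207 - 132} = \frac{1}{-35339} = - \frac{1}{35339}$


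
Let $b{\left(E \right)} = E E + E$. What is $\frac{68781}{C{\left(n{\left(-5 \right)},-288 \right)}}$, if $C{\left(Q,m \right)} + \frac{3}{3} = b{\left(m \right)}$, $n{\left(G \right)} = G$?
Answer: $\frac{68781}{82655} \approx 0.83215$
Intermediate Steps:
$b{\left(E \right)} = E + E^{2}$ ($b{\left(E \right)} = E^{2} + E = E + E^{2}$)
$C{\left(Q,m \right)} = -1 + m \left(1 + m\right)$
$\frac{68781}{C{\left(n{\left(-5 \right)},-288 \right)}} = \frac{68781}{-1 - 288 \left(1 - 288\right)} = \frac{68781}{-1 - -82656} = \frac{68781}{-1 + 82656} = \frac{68781}{82655}$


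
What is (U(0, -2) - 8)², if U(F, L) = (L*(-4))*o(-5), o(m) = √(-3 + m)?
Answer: -448 - 256*I*√2 ≈ -448.0 - 362.04*I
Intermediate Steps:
U(F, L) = -8*I*L*√2 (U(F, L) = (L*(-4))*√(-3 - 5) = (-4*L)*√(-8) = (-4*L)*(2*I*√2) = -8*I*L*√2)
(U(0, -2) - 8)² = (-8*I*(-2)*√2 - 8)² = (16*I*√2 - 8)² = (-8 + 16*I*√2)²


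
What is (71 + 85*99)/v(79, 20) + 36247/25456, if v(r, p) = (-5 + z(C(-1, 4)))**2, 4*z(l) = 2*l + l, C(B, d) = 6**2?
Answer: 58390791/3080176 ≈ 18.957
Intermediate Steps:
C(B, d) = 36
z(l) = 3*l/4 (z(l) = (2*l + l)/4 = (3*l)/4 = 3*l/4)
v(r, p) = 484 (v(r, p) = (-5 + (3/4)*36)**2 = (-5 + 27)**2 = 22**2 = 484)
(71 + 85*99)/v(79, 20) + 36247/25456 = (71 + 85*99)/484 + 36247/25456 = (71 + 8415)*(1/484) + 36247*(1/25456) = 8486*(1/484) + 36247/25456 = 4243/242 + 36247/25456 = 58390791/3080176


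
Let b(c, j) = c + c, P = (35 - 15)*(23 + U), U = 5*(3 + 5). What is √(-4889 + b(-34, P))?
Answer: I*√4957 ≈ 70.406*I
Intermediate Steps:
U = 40 (U = 5*8 = 40)
P = 1260 (P = (35 - 15)*(23 + 40) = 20*63 = 1260)
b(c, j) = 2*c
√(-4889 + b(-34, P)) = √(-4889 + 2*(-34)) = √(-4889 - 68) = √(-4957) = I*√4957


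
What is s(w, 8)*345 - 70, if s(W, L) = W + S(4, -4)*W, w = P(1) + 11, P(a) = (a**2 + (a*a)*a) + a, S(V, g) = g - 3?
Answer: -29050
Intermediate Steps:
S(V, g) = -3 + g
P(a) = a + a**2 + a**3 (P(a) = (a**2 + a**2*a) + a = (a**2 + a**3) + a = a + a**2 + a**3)
w = 14 (w = 1*(1 + 1 + 1**2) + 11 = 1*(1 + 1 + 1) + 11 = 1*3 + 11 = 3 + 11 = 14)
s(W, L) = -6*W (s(W, L) = W + (-3 - 4)*W = W - 7*W = -6*W)
s(w, 8)*345 - 70 = -6*14*345 - 70 = -84*345 - 70 = -28980 - 70 = -29050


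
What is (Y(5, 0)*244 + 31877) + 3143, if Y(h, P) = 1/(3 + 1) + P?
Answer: 35081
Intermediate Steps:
Y(h, P) = ¼ + P (Y(h, P) = 1/4 + P = ¼ + P)
(Y(5, 0)*244 + 31877) + 3143 = ((¼ + 0)*244 + 31877) + 3143 = ((¼)*244 + 31877) + 3143 = (61 + 31877) + 3143 = 31938 + 3143 = 35081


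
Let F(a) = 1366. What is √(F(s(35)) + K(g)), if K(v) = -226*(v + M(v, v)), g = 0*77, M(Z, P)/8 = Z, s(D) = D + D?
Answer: √1366 ≈ 36.959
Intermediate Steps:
s(D) = 2*D
M(Z, P) = 8*Z
g = 0
K(v) = -2034*v (K(v) = -226*(v + 8*v) = -2034*v)
√(F(s(35)) + K(g)) = √(1366 - 2034*0) = √(1366 + 0) = √1366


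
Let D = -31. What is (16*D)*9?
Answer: -4464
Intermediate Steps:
(16*D)*9 = (16*(-31))*9 = -496*9 = -4464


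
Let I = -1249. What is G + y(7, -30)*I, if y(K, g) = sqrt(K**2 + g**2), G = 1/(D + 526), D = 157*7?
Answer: 1/1625 - 1249*sqrt(949) ≈ -38477.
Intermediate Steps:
D = 1099
G = 1/1625 (G = 1/(1099 + 526) = 1/1625 ≈ 0.00061538)
G + y(7, -30)*I = 1/1625 + sqrt(7**2 + (-30)**2)*(-1249) = 1/1625 + sqrt(49 + 900)*(-1249) = 1/1625 + sqrt(949)*(-1249) = 1/1625 - 1249*sqrt(949)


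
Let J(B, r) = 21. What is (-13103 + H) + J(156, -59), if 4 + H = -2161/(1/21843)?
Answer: -47215809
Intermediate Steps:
H = -47202727 (H = -4 - 2161/(1/21843) = -4 - 2161/1/21843 = -4 - 2161*21843 = -4 - 47202723 = -47202727)
(-13103 + H) + J(156, -59) = (-13103 - 47202727) + 21 = -47215830 + 21 = -47215809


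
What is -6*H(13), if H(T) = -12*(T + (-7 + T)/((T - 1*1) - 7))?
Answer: 5112/5 ≈ 1022.4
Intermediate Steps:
H(T) = -12*T - 12*(-7 + T)/(-8 + T) (H(T) = -12*(T + (-7 + T)/((T - 1) - 7)) = -12*(T + (-7 + T)/((-1 + T) - 7)) = -12*(T + (-7 + T)/(-8 + T)) = -12*T - 12*(-7 + T)/(-8 + T))
-6*H(13) = -72*(7 - 1*13**2 + 7*13)/(-8 + 13) = -72*(7 - 1*169 + 91)/5 = -72*(7 - 169 + 91)/5 = -72*(-71)/5 = -6*(-852/5) = 5112/5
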